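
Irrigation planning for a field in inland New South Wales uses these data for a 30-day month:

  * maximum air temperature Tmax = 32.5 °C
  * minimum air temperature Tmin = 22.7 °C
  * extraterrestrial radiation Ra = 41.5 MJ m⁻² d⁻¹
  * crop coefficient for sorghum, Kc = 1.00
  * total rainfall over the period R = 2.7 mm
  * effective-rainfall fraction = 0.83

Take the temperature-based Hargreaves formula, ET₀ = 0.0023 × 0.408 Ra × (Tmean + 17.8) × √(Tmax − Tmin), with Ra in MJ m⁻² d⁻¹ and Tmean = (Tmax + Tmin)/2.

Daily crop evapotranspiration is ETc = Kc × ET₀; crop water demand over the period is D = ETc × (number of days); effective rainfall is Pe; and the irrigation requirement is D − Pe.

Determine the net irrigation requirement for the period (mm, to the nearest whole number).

164 mm

Tmean = (32.5 + 22.7)/2 = 27.60 °C
0.408 Ra = 0.408 × 41.5 = 16.9320 mm/d equivalent
ET₀ = 0.0023 × 16.9320 × (27.60 + 17.8) × √9.8 = 0.0023 × 16.9320 × 45.40 × 3.1305 = 5.5348 mm/d
ETc = Kc × ET₀ = 1.00 × 5.5348 = 5.5348 mm/d
Crop demand D = ETc × 30 d = 5.5348 × 30 = 166.044 mm
Pe = 0.83 × 2.7 = 2.241 mm
D − Pe = 166.044 − 2.241 = 163.803 mm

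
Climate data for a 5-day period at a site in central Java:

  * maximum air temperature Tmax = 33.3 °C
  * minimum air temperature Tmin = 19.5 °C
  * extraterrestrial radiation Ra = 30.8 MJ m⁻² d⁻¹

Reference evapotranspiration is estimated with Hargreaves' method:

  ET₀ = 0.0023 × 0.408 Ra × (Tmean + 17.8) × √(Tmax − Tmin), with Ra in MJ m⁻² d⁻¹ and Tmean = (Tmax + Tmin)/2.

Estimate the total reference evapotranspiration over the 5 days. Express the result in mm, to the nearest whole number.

24 mm

Tmean = (33.3 + 19.5)/2 = 26.40 °C
0.408 Ra = 0.408 × 30.8 = 12.5664 mm/d equivalent
ET₀ = 0.0023 × 12.5664 × (26.40 + 17.8) × √13.8 = 0.0023 × 12.5664 × 44.20 × 3.7148 = 4.7457 mm/d
Over 5 days: 4.7457 × 5 = 23.729 mm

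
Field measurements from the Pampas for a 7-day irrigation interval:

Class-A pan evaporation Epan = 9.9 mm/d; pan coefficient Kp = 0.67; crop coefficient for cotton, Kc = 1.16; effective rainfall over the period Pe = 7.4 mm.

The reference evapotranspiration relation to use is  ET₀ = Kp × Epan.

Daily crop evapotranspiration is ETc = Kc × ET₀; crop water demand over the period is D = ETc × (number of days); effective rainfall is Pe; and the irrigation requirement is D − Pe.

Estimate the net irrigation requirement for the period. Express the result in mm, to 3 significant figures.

ET₀ = 0.67 × 9.9 = 6.6330 mm/d
ETc = Kc × ET₀ = 1.16 × 6.6330 = 7.6943 mm/d
Crop demand D = ETc × 7 d = 7.6943 × 7 = 53.860 mm
D − Pe = 53.860 − 7.4 = 46.460 mm

46.5 mm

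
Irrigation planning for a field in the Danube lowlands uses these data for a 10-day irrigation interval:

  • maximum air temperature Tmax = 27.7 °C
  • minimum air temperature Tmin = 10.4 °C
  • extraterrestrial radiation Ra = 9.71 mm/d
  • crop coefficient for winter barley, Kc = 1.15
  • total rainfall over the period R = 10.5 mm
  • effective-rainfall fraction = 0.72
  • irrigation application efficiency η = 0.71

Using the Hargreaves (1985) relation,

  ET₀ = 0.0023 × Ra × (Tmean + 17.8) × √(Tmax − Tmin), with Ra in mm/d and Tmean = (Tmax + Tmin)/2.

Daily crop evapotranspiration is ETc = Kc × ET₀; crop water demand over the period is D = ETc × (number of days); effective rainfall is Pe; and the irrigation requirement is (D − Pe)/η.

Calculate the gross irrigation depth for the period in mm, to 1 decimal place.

44.8 mm

Tmean = (27.7 + 10.4)/2 = 19.05 °C
ET₀ = 0.0023 × 9.71 × (19.05 + 17.8) × √17.3 = 0.0023 × 9.71 × 36.85 × 4.1593 = 3.4230 mm/d
ETc = Kc × ET₀ = 1.15 × 3.4230 = 3.9365 mm/d
Crop demand D = ETc × 10 d = 3.9365 × 10 = 39.365 mm
Pe = 0.72 × 10.5 = 7.560 mm
D − Pe = 39.365 − 7.560 = 31.805 mm
Gross irrigation = 31.805 / 0.71 = 44.796 mm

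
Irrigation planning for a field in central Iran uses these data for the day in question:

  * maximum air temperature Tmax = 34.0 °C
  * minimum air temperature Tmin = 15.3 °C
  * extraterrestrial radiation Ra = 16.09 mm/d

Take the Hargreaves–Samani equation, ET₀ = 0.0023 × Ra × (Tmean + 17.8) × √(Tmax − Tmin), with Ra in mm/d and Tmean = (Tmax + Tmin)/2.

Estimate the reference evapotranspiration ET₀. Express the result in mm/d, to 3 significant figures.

6.79 mm/d

Tmean = (34.0 + 15.3)/2 = 24.65 °C
ET₀ = 0.0023 × 16.09 × (24.65 + 17.8) × √18.7 = 0.0023 × 16.09 × 42.45 × 4.3243 = 6.7932 mm/d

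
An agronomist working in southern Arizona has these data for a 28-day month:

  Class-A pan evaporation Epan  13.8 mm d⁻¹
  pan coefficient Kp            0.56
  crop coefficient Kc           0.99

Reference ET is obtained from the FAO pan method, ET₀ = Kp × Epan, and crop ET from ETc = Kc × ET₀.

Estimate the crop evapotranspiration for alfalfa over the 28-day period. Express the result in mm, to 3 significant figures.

ET₀ = 0.56 × 13.8 = 7.7280 mm/d
ETc = Kc × ET₀ = 0.99 × 7.7280 = 7.6507 mm/d
Over 28 days: 7.6507 × 28 = 214.220 mm

214 mm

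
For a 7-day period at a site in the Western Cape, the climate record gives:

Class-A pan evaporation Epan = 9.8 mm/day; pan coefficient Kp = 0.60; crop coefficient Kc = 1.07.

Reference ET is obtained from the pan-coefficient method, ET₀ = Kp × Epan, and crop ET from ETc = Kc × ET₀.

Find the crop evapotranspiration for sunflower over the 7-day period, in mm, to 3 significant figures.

44.0 mm

ET₀ = 0.60 × 9.8 = 5.8800 mm/d
ETc = Kc × ET₀ = 1.07 × 5.8800 = 6.2916 mm/d
Over 7 days: 6.2916 × 7 = 44.041 mm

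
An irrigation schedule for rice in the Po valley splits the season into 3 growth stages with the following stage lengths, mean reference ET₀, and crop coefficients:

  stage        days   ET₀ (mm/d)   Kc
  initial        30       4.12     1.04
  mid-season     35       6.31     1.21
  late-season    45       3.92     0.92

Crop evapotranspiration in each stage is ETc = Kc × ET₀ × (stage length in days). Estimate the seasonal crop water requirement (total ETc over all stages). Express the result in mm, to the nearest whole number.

558 mm

initial: 1.04 × 4.12 × 30 = 128.54 mm
mid-season: 1.21 × 6.31 × 35 = 267.23 mm
late-season: 0.92 × 3.92 × 45 = 162.29 mm
Seasonal total = 558.06 mm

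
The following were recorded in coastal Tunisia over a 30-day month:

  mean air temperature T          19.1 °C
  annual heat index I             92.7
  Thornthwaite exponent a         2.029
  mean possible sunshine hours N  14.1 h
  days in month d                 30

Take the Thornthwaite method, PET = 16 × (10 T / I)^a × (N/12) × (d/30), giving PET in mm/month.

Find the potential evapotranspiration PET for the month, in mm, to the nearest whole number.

82 mm

10T/I = 10 × 19.1 / 92.7 = 2.0604
(10T/I)^a = 2.0604^2.029 = 4.3352
Uncorrected PET = 16 × 4.3352 = 69.363 mm
Correction = (N/12)(d/30) = (14.1/12)(30/30) = 1.1750
PET = 69.363 × 1.1750 = 81.502 mm/month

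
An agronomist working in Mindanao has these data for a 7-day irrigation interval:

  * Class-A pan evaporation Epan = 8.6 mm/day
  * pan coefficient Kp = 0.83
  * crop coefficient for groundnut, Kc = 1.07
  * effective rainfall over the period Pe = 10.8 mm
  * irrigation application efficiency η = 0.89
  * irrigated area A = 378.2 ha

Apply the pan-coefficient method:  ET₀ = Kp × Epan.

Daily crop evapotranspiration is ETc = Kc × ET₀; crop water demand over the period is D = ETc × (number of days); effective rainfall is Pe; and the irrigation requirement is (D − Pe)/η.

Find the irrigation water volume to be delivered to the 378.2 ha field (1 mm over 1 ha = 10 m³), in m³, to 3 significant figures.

181000 m³

ET₀ = 0.83 × 8.6 = 7.1380 mm/d
ETc = Kc × ET₀ = 1.07 × 7.1380 = 7.6377 mm/d
Crop demand D = ETc × 7 d = 7.6377 × 7 = 53.464 mm
D − Pe = 53.464 − 10.8 = 42.664 mm
Gross irrigation = 42.664 / 0.89 = 47.937 mm
Volume = 47.937 mm × 378.2 ha × 10 = 181297.7 m³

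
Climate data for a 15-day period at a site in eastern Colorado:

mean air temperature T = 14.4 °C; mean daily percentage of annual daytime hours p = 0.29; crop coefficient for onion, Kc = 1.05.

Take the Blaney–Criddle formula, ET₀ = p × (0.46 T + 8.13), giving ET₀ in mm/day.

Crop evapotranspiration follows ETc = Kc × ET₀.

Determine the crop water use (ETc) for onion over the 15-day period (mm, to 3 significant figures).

67.4 mm

ET₀ = 0.29 × (0.46 × 14.4 + 8.13) = 0.29 × 14.754 = 4.2787 mm/d
ETc = Kc × ET₀ = 1.05 × 4.2787 = 4.4926 mm/d
Over 15 days: 4.4926 × 15 = 67.389 mm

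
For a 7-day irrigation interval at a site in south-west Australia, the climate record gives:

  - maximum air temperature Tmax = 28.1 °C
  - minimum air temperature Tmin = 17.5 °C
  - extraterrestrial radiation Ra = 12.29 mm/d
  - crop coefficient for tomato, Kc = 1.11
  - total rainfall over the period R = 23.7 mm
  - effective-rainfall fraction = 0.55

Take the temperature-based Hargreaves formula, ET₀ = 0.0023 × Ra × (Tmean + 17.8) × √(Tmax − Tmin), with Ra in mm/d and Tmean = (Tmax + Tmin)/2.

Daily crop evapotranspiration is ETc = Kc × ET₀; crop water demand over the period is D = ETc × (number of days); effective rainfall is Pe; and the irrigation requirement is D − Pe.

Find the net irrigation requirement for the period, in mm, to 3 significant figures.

Tmean = (28.1 + 17.5)/2 = 22.80 °C
ET₀ = 0.0023 × 12.29 × (22.80 + 17.8) × √10.6 = 0.0023 × 12.29 × 40.60 × 3.2558 = 3.7365 mm/d
ETc = Kc × ET₀ = 1.11 × 3.7365 = 4.1475 mm/d
Crop demand D = ETc × 7 d = 4.1475 × 7 = 29.033 mm
Pe = 0.55 × 23.7 = 13.035 mm
D − Pe = 29.033 − 13.035 = 15.998 mm

16.0 mm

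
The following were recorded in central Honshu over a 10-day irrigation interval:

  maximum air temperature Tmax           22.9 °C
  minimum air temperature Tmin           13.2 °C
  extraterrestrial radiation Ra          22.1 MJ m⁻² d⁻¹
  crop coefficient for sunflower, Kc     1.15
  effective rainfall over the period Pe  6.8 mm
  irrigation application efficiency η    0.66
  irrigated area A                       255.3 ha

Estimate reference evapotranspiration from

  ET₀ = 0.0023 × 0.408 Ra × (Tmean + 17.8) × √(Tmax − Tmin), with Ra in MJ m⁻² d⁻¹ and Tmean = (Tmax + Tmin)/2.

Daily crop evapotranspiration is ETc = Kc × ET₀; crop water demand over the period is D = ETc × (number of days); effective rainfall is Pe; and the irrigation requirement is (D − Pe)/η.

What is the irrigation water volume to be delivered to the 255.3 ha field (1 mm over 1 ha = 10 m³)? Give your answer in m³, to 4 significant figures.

76700 m³

Tmean = (22.9 + 13.2)/2 = 18.05 °C
0.408 Ra = 0.408 × 22.1 = 9.0168 mm/d equivalent
ET₀ = 0.0023 × 9.0168 × (18.05 + 17.8) × √9.7 = 0.0023 × 9.0168 × 35.85 × 3.1145 = 2.3156 mm/d
ETc = Kc × ET₀ = 1.15 × 2.3156 = 2.6629 mm/d
Crop demand D = ETc × 10 d = 2.6629 × 10 = 26.629 mm
D − Pe = 26.629 − 6.8 = 19.829 mm
Gross irrigation = 19.829 / 0.66 = 30.044 mm
Volume = 30.044 mm × 255.3 ha × 10 = 76702.3 m³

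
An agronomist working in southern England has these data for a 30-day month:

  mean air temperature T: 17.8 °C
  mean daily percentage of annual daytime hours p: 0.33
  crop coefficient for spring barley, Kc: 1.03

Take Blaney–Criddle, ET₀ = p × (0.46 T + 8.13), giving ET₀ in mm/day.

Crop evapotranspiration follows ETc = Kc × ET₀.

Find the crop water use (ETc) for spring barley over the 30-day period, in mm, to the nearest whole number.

166 mm

ET₀ = 0.33 × (0.46 × 17.8 + 8.13) = 0.33 × 16.318 = 5.3849 mm/d
ETc = Kc × ET₀ = 1.03 × 5.3849 = 5.5464 mm/d
Over 30 days: 5.5464 × 30 = 166.392 mm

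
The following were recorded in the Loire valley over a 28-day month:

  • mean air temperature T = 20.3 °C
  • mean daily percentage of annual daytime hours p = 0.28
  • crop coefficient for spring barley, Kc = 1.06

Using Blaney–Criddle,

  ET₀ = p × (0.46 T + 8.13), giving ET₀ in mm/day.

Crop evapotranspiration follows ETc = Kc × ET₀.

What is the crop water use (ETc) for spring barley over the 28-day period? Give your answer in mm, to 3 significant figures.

ET₀ = 0.28 × (0.46 × 20.3 + 8.13) = 0.28 × 17.468 = 4.8910 mm/d
ETc = Kc × ET₀ = 1.06 × 4.8910 = 5.1845 mm/d
Over 28 days: 5.1845 × 28 = 145.166 mm

145 mm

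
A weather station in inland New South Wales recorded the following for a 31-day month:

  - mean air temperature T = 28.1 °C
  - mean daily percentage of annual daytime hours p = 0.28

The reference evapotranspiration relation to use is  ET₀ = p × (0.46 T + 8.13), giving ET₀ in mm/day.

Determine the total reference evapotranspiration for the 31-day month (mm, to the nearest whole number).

183 mm

ET₀ = 0.28 × (0.46 × 28.1 + 8.13) = 0.28 × 21.056 = 5.8957 mm/d
Monthly total = 5.8957 × 31 = 182.767 mm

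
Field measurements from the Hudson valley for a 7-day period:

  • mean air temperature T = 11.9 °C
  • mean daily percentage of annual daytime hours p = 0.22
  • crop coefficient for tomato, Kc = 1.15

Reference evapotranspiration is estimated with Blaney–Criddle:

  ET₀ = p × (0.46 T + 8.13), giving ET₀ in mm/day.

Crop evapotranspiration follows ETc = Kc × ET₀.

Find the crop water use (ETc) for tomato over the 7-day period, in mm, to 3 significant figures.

24.1 mm

ET₀ = 0.22 × (0.46 × 11.9 + 8.13) = 0.22 × 13.604 = 2.9929 mm/d
ETc = Kc × ET₀ = 1.15 × 2.9929 = 3.4418 mm/d
Over 7 days: 3.4418 × 7 = 24.093 mm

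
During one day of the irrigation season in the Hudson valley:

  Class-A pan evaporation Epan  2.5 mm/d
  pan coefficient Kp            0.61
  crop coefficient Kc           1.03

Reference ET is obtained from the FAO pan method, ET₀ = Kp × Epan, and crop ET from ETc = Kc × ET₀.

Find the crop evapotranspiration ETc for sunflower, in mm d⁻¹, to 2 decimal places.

ET₀ = 0.61 × 2.5 = 1.5250 mm/d
ETc = Kc × ET₀ = 1.03 × 1.5250 = 1.5708 mm/d

1.57 mm d⁻¹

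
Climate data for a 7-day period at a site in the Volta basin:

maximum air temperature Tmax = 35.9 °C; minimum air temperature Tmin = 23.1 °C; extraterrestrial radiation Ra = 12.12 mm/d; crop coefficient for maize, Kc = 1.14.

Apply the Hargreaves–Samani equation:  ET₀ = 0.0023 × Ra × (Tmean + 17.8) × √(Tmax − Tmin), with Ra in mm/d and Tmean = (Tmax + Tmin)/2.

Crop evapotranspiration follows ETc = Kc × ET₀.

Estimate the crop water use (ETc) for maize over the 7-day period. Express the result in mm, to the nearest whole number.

38 mm

Tmean = (35.9 + 23.1)/2 = 29.50 °C
ET₀ = 0.0023 × 12.12 × (29.50 + 17.8) × √12.8 = 0.0023 × 12.12 × 47.30 × 3.5777 = 4.7173 mm/d
ETc = Kc × ET₀ = 1.14 × 4.7173 = 5.3777 mm/d
Over 7 days: 5.3777 × 7 = 37.644 mm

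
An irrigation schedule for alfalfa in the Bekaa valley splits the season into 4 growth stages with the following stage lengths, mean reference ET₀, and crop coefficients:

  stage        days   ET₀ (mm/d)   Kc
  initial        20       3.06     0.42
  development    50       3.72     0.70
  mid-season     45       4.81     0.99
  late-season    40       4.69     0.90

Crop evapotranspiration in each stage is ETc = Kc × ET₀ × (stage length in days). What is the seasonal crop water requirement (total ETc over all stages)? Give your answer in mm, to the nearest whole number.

initial: 0.42 × 3.06 × 20 = 25.70 mm
development: 0.70 × 3.72 × 50 = 130.20 mm
mid-season: 0.99 × 4.81 × 45 = 214.29 mm
late-season: 0.90 × 4.69 × 40 = 168.84 mm
Seasonal total = 539.03 mm

539 mm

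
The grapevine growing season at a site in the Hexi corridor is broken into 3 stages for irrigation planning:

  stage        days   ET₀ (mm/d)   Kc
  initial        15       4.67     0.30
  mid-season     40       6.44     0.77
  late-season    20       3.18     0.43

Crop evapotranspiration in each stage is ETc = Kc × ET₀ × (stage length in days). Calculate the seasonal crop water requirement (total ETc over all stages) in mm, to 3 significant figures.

247 mm

initial: 0.30 × 4.67 × 15 = 21.02 mm
mid-season: 0.77 × 6.44 × 40 = 198.35 mm
late-season: 0.43 × 3.18 × 20 = 27.35 mm
Seasonal total = 246.72 mm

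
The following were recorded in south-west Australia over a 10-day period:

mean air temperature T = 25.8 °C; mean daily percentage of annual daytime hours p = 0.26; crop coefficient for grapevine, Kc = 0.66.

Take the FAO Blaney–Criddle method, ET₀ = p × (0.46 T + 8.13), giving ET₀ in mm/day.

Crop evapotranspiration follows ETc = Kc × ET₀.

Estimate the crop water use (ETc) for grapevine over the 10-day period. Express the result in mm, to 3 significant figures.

ET₀ = 0.26 × (0.46 × 25.8 + 8.13) = 0.26 × 19.998 = 5.1995 mm/d
ETc = Kc × ET₀ = 0.66 × 5.1995 = 3.4317 mm/d
Over 10 days: 3.4317 × 10 = 34.317 mm

34.3 mm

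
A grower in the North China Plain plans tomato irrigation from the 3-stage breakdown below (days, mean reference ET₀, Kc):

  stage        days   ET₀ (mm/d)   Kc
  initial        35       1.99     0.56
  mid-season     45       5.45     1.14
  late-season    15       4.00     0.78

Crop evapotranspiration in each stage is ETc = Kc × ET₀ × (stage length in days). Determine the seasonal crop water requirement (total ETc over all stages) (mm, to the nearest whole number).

365 mm

initial: 0.56 × 1.99 × 35 = 39.00 mm
mid-season: 1.14 × 5.45 × 45 = 279.59 mm
late-season: 0.78 × 4.00 × 15 = 46.80 mm
Seasonal total = 365.39 mm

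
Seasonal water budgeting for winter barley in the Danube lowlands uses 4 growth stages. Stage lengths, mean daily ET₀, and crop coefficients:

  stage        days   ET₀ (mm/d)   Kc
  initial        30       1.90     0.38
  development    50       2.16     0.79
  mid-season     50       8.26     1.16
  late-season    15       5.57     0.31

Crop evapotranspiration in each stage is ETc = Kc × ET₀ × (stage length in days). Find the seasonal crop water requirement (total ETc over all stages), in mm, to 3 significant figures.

initial: 0.38 × 1.90 × 30 = 21.66 mm
development: 0.79 × 2.16 × 50 = 85.32 mm
mid-season: 1.16 × 8.26 × 50 = 479.08 mm
late-season: 0.31 × 5.57 × 15 = 25.90 mm
Seasonal total = 611.96 mm

612 mm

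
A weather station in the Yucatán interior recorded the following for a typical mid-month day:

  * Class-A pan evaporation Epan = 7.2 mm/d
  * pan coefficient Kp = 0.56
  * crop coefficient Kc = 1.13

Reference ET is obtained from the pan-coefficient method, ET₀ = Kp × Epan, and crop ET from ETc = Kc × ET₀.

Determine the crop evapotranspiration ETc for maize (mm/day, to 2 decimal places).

4.56 mm/day

ET₀ = 0.56 × 7.2 = 4.0320 mm/d
ETc = Kc × ET₀ = 1.13 × 4.0320 = 4.5562 mm/d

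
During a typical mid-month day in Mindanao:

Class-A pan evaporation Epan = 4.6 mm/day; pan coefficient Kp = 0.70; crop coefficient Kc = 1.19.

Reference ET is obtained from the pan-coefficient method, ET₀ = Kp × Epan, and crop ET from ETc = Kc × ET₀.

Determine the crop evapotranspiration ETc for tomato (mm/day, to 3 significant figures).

ET₀ = 0.70 × 4.6 = 3.2200 mm/d
ETc = Kc × ET₀ = 1.19 × 3.2200 = 3.8318 mm/d

3.83 mm/day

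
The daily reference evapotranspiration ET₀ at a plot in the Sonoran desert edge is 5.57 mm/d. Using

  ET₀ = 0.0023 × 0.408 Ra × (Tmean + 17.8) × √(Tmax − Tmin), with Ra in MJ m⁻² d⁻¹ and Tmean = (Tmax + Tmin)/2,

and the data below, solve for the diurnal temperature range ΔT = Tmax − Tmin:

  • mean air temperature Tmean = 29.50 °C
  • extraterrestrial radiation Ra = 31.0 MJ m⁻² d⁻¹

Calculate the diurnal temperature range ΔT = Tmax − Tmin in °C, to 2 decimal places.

16.39 °C

√ΔT = ET₀ / [0.0023 × 0.408 × Ra × (Tmean+17.8)] = 5.57 / (0.0023 × 12.6480 × 47.30) = 4.0480
ΔT = 4.0480² = 16.386 °C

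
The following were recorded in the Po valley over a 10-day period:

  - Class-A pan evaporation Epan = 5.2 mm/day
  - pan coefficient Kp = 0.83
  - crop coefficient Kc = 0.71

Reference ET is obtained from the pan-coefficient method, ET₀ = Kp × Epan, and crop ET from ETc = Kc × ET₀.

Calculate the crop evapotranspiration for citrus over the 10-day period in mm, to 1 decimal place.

30.6 mm

ET₀ = 0.83 × 5.2 = 4.3160 mm/d
ETc = Kc × ET₀ = 0.71 × 4.3160 = 3.0644 mm/d
Over 10 days: 3.0644 × 10 = 30.644 mm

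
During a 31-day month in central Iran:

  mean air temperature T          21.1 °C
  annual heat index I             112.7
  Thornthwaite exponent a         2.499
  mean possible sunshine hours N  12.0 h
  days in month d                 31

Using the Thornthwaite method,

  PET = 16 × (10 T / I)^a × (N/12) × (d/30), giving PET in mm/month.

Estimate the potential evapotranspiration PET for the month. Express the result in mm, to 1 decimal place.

79.2 mm

10T/I = 10 × 21.1 / 112.7 = 1.8722
(10T/I)^a = 1.8722^2.499 = 4.7930
Uncorrected PET = 16 × 4.7930 = 76.688 mm
Correction = (N/12)(d/30) = (12.0/12)(31/30) = 1.0333
PET = 76.688 × 1.0333 = 79.242 mm/month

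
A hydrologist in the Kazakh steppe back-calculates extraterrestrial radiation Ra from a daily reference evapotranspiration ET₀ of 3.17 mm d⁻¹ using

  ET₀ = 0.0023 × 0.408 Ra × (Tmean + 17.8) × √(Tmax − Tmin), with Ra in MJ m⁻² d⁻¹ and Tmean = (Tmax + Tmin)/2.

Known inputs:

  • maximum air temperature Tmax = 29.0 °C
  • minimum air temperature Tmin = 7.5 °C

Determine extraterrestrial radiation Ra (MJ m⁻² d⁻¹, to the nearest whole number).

Tmean = (29.0+7.5)/2 = 18.25 °C; ΔT = 21.5
Ra = ET₀ / [0.0023 × 0.408 × (Tmean+17.8) × √ΔT]
   = 3.17 / (0.0023 × 0.408 × 36.05 × 4.6368) = 20.209 MJ m⁻² d⁻¹

20 MJ m⁻² d⁻¹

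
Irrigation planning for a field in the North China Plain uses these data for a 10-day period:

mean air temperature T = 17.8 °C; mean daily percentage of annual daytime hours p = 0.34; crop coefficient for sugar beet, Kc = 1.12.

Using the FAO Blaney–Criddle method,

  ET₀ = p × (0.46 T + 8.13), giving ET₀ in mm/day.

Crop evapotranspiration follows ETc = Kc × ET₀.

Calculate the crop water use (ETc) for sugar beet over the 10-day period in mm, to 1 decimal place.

62.1 mm

ET₀ = 0.34 × (0.46 × 17.8 + 8.13) = 0.34 × 16.318 = 5.5481 mm/d
ETc = Kc × ET₀ = 1.12 × 5.5481 = 6.2139 mm/d
Over 10 days: 6.2139 × 10 = 62.139 mm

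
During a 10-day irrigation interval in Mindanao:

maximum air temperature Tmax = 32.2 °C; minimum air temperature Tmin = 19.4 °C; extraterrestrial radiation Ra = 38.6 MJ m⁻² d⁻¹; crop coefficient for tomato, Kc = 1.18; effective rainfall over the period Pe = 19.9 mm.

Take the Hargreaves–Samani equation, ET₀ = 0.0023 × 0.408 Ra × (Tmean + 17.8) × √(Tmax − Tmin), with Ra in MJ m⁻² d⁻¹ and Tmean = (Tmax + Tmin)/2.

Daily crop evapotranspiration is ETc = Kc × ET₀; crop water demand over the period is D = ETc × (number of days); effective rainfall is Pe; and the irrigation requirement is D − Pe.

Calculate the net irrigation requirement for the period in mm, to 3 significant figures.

46.8 mm

Tmean = (32.2 + 19.4)/2 = 25.80 °C
0.408 Ra = 0.408 × 38.6 = 15.7488 mm/d equivalent
ET₀ = 0.0023 × 15.7488 × (25.80 + 17.8) × √12.8 = 0.0023 × 15.7488 × 43.60 × 3.5777 = 5.6502 mm/d
ETc = Kc × ET₀ = 1.18 × 5.6502 = 6.6672 mm/d
Crop demand D = ETc × 10 d = 6.6672 × 10 = 66.672 mm
D − Pe = 66.672 − 19.9 = 46.772 mm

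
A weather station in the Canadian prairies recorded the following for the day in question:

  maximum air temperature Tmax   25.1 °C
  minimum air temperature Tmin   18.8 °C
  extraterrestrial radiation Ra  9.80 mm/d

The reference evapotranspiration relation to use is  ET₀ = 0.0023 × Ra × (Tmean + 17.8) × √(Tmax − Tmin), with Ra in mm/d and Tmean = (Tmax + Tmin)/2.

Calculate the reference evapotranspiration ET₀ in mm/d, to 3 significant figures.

2.25 mm/d

Tmean = (25.1 + 18.8)/2 = 21.95 °C
ET₀ = 0.0023 × 9.80 × (21.95 + 17.8) × √6.3 = 0.0023 × 9.80 × 39.75 × 2.5100 = 2.2489 mm/d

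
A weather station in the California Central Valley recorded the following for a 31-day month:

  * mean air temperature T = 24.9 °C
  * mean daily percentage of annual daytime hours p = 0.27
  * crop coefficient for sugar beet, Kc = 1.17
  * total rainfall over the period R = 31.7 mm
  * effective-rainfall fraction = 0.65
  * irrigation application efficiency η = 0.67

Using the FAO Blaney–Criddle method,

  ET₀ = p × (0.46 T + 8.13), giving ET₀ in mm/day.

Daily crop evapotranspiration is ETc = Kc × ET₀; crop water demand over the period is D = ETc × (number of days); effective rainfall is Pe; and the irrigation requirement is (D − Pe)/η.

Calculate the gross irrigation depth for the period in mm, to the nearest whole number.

255 mm

ET₀ = 0.27 × (0.46 × 24.9 + 8.13) = 0.27 × 19.584 = 5.2877 mm/d
ETc = Kc × ET₀ = 1.17 × 5.2877 = 6.1866 mm/d
Crop demand D = ETc × 31 d = 6.1866 × 31 = 191.785 mm
Pe = 0.65 × 31.7 = 20.605 mm
D − Pe = 191.785 − 20.605 = 171.180 mm
Gross irrigation = 171.180 / 0.67 = 255.493 mm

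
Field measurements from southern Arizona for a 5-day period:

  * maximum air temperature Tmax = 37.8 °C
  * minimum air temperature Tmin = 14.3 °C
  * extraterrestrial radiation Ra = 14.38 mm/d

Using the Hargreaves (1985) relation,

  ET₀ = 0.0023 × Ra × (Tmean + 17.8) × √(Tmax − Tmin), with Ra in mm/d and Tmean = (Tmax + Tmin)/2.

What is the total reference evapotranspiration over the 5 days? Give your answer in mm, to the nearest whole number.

Tmean = (37.8 + 14.3)/2 = 26.05 °C
ET₀ = 0.0023 × 14.38 × (26.05 + 17.8) × √23.5 = 0.0023 × 14.38 × 43.85 × 4.8477 = 7.0306 mm/d
Over 5 days: 7.0306 × 5 = 35.153 mm

35 mm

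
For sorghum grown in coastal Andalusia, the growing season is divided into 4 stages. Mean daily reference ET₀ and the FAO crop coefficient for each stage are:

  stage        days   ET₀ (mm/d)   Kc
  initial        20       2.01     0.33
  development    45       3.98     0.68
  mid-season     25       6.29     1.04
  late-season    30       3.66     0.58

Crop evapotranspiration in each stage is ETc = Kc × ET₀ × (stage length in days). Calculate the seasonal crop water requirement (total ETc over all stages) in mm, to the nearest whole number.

initial: 0.33 × 2.01 × 20 = 13.27 mm
development: 0.68 × 3.98 × 45 = 121.79 mm
mid-season: 1.04 × 6.29 × 25 = 163.54 mm
late-season: 0.58 × 3.66 × 30 = 63.68 mm
Seasonal total = 362.28 mm

362 mm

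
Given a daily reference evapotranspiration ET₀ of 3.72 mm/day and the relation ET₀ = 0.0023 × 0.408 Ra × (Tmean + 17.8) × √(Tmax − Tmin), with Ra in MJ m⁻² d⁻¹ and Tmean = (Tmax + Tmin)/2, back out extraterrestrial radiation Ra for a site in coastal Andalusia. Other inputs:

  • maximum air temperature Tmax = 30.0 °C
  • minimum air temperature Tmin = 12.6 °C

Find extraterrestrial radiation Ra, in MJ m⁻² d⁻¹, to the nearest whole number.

Tmean = (30.0+12.6)/2 = 21.30 °C; ΔT = 17.4
Ra = ET₀ / [0.0023 × 0.408 × (Tmean+17.8) × √ΔT]
   = 3.72 / (0.0023 × 0.408 × 39.10 × 4.1713) = 24.306 MJ m⁻² d⁻¹

24 MJ m⁻² d⁻¹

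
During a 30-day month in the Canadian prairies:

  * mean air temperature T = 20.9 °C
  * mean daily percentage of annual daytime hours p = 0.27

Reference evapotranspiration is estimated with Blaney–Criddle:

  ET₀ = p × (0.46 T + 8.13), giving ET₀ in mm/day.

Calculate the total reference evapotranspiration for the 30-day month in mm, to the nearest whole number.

144 mm

ET₀ = 0.27 × (0.46 × 20.9 + 8.13) = 0.27 × 17.744 = 4.7909 mm/d
Monthly total = 4.7909 × 30 = 143.727 mm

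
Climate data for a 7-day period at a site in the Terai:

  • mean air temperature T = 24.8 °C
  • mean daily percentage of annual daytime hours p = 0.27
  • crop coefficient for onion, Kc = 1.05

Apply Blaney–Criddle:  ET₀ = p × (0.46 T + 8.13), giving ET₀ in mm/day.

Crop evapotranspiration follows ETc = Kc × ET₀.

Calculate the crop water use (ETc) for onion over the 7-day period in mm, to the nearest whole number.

39 mm

ET₀ = 0.27 × (0.46 × 24.8 + 8.13) = 0.27 × 19.538 = 5.2753 mm/d
ETc = Kc × ET₀ = 1.05 × 5.2753 = 5.5391 mm/d
Over 7 days: 5.5391 × 7 = 38.774 mm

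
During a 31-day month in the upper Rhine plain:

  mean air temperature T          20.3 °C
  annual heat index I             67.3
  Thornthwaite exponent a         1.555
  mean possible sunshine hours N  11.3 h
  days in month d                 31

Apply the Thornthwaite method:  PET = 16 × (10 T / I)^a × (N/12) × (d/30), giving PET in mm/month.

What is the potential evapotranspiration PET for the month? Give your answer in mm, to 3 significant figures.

86.7 mm

10T/I = 10 × 20.3 / 67.3 = 3.0163
(10T/I)^a = 3.0163^1.555 = 5.5665
Uncorrected PET = 16 × 5.5665 = 89.064 mm
Correction = (N/12)(d/30) = (11.3/12)(31/30) = 0.9731
PET = 89.064 × 0.9731 = 86.668 mm/month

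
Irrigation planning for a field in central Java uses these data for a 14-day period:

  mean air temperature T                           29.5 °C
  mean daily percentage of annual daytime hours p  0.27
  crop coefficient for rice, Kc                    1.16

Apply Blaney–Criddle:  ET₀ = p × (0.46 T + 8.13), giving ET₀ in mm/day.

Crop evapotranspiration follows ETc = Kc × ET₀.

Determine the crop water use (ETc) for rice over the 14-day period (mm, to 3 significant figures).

ET₀ = 0.27 × (0.46 × 29.5 + 8.13) = 0.27 × 21.700 = 5.8590 mm/d
ETc = Kc × ET₀ = 1.16 × 5.8590 = 6.7964 mm/d
Over 14 days: 6.7964 × 14 = 95.150 mm

95.2 mm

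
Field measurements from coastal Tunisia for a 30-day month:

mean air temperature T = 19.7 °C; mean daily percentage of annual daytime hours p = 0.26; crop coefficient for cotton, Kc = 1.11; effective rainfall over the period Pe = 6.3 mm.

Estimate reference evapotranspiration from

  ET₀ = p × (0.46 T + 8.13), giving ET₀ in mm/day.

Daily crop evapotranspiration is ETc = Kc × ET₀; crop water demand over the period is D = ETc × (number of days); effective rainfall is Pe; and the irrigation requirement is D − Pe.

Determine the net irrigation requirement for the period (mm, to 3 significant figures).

143 mm

ET₀ = 0.26 × (0.46 × 19.7 + 8.13) = 0.26 × 17.192 = 4.4699 mm/d
ETc = Kc × ET₀ = 1.11 × 4.4699 = 4.9616 mm/d
Crop demand D = ETc × 30 d = 4.9616 × 30 = 148.848 mm
D − Pe = 148.848 − 6.3 = 142.548 mm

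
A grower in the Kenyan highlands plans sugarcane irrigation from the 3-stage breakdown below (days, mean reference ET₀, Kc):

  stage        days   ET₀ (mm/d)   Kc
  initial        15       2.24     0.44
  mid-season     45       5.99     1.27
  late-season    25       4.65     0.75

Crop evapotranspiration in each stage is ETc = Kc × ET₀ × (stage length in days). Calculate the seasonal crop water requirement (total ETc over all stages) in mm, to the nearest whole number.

initial: 0.44 × 2.24 × 15 = 14.78 mm
mid-season: 1.27 × 5.99 × 45 = 342.33 mm
late-season: 0.75 × 4.65 × 25 = 87.19 mm
Seasonal total = 444.30 mm

444 mm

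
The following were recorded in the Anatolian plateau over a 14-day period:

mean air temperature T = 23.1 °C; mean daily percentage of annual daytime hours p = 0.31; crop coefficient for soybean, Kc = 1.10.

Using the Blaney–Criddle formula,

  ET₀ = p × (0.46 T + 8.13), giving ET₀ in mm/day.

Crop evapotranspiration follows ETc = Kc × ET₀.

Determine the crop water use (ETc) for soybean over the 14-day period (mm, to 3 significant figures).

89.5 mm

ET₀ = 0.31 × (0.46 × 23.1 + 8.13) = 0.31 × 18.756 = 5.8144 mm/d
ETc = Kc × ET₀ = 1.10 × 5.8144 = 6.3958 mm/d
Over 14 days: 6.3958 × 14 = 89.541 mm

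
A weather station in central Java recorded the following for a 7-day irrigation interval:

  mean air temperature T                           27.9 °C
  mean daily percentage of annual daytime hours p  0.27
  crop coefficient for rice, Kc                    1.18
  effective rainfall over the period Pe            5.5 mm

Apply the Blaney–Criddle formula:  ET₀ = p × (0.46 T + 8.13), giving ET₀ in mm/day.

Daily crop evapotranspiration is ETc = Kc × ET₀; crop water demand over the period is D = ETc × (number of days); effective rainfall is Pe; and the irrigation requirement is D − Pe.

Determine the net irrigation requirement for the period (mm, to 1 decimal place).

ET₀ = 0.27 × (0.46 × 27.9 + 8.13) = 0.27 × 20.964 = 5.6603 mm/d
ETc = Kc × ET₀ = 1.18 × 5.6603 = 6.6792 mm/d
Crop demand D = ETc × 7 d = 6.6792 × 7 = 46.754 mm
D − Pe = 46.754 − 5.5 = 41.254 mm

41.3 mm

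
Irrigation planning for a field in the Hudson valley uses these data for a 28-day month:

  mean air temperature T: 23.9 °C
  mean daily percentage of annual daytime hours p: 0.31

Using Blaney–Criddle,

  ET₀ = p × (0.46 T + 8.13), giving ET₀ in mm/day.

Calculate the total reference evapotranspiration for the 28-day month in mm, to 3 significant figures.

166 mm

ET₀ = 0.31 × (0.46 × 23.9 + 8.13) = 0.31 × 19.124 = 5.9284 mm/d
Monthly total = 5.9284 × 28 = 165.995 mm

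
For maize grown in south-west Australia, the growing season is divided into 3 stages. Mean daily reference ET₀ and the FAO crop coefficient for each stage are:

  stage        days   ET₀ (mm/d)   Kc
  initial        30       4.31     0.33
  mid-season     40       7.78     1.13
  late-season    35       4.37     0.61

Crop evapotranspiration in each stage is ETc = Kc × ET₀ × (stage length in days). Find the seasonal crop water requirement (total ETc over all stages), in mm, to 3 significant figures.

initial: 0.33 × 4.31 × 30 = 42.67 mm
mid-season: 1.13 × 7.78 × 40 = 351.66 mm
late-season: 0.61 × 4.37 × 35 = 93.30 mm
Seasonal total = 487.63 mm

488 mm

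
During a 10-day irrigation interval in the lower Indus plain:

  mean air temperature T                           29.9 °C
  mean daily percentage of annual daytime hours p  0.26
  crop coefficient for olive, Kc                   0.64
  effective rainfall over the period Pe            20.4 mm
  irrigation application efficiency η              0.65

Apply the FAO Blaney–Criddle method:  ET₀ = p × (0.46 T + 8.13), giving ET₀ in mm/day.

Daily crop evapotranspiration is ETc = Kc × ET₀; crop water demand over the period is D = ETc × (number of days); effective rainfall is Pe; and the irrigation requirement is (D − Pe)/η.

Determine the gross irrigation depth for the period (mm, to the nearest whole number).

ET₀ = 0.26 × (0.46 × 29.9 + 8.13) = 0.26 × 21.884 = 5.6898 mm/d
ETc = Kc × ET₀ = 0.64 × 5.6898 = 3.6415 mm/d
Crop demand D = ETc × 10 d = 3.6415 × 10 = 36.415 mm
D − Pe = 36.415 − 20.4 = 16.015 mm
Gross irrigation = 16.015 / 0.65 = 24.638 mm

25 mm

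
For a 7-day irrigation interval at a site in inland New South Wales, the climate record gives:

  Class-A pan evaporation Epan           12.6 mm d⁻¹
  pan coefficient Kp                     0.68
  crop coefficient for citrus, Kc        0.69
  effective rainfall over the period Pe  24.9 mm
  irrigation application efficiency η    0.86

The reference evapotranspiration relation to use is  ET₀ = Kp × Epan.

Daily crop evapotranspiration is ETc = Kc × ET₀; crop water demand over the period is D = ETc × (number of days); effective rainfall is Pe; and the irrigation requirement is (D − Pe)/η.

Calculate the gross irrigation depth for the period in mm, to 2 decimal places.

ET₀ = 0.68 × 12.6 = 8.5680 mm/d
ETc = Kc × ET₀ = 0.69 × 8.5680 = 5.9119 mm/d
Crop demand D = ETc × 7 d = 5.9119 × 7 = 41.383 mm
D − Pe = 41.383 − 24.9 = 16.483 mm
Gross irrigation = 16.483 / 0.86 = 19.166 mm

19.17 mm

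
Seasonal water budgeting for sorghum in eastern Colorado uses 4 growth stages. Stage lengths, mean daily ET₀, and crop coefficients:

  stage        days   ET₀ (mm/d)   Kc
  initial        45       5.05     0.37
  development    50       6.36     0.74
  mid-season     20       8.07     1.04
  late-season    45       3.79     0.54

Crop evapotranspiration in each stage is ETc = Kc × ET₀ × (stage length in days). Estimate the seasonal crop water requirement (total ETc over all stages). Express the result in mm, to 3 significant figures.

initial: 0.37 × 5.05 × 45 = 84.08 mm
development: 0.74 × 6.36 × 50 = 235.32 mm
mid-season: 1.04 × 8.07 × 20 = 167.86 mm
late-season: 0.54 × 3.79 × 45 = 92.10 mm
Seasonal total = 579.36 mm

579 mm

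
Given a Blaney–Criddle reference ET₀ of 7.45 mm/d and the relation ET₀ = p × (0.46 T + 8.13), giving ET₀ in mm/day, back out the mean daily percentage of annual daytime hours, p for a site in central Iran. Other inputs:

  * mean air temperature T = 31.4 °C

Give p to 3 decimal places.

0.330

p = ET₀ / (0.46 T + 8.13) = 7.45 / (0.46 × 31.4 + 8.13) = 7.45 / 22.574 = 0.3300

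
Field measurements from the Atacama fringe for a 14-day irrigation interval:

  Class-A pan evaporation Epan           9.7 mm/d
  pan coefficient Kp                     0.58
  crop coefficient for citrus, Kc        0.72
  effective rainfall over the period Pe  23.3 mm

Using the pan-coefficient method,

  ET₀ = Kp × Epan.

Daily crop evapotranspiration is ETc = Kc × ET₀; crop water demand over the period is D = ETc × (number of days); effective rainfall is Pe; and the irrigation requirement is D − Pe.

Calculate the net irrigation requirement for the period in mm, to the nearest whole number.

33 mm

ET₀ = 0.58 × 9.7 = 5.6260 mm/d
ETc = Kc × ET₀ = 0.72 × 5.6260 = 4.0507 mm/d
Crop demand D = ETc × 14 d = 4.0507 × 14 = 56.710 mm
D − Pe = 56.710 − 23.3 = 33.410 mm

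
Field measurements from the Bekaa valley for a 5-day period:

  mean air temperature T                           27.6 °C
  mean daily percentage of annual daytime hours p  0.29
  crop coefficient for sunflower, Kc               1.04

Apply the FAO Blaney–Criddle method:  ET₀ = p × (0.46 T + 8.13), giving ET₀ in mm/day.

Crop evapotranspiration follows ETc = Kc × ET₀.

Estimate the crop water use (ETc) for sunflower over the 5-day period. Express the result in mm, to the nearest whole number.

31 mm

ET₀ = 0.29 × (0.46 × 27.6 + 8.13) = 0.29 × 20.826 = 6.0395 mm/d
ETc = Kc × ET₀ = 1.04 × 6.0395 = 6.2811 mm/d
Over 5 days: 6.2811 × 5 = 31.406 mm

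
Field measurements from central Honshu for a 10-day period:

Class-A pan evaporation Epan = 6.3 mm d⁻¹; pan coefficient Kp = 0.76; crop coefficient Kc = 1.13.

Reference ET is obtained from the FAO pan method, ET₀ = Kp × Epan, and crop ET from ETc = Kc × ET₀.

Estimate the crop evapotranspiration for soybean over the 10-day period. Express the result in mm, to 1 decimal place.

54.1 mm

ET₀ = 0.76 × 6.3 = 4.7880 mm/d
ETc = Kc × ET₀ = 1.13 × 4.7880 = 5.4104 mm/d
Over 10 days: 5.4104 × 10 = 54.104 mm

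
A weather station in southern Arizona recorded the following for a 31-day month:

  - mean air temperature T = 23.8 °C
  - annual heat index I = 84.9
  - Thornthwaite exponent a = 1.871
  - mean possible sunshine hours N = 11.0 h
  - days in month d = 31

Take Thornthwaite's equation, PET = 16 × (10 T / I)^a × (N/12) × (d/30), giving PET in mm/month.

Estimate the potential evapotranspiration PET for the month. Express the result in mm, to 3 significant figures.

10T/I = 10 × 23.8 / 84.9 = 2.8033
(10T/I)^a = 2.8033^1.871 = 6.8800
Uncorrected PET = 16 × 6.8800 = 110.080 mm
Correction = (N/12)(d/30) = (11.0/12)(31/30) = 0.9472
PET = 110.080 × 0.9472 = 104.268 mm/month

104 mm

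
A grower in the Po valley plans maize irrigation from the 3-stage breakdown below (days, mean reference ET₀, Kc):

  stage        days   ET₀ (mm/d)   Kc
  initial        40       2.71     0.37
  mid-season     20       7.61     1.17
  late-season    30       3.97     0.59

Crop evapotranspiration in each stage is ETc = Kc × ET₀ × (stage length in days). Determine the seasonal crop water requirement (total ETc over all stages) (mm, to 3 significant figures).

initial: 0.37 × 2.71 × 40 = 40.11 mm
mid-season: 1.17 × 7.61 × 20 = 178.07 mm
late-season: 0.59 × 3.97 × 30 = 70.27 mm
Seasonal total = 288.45 mm

288 mm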